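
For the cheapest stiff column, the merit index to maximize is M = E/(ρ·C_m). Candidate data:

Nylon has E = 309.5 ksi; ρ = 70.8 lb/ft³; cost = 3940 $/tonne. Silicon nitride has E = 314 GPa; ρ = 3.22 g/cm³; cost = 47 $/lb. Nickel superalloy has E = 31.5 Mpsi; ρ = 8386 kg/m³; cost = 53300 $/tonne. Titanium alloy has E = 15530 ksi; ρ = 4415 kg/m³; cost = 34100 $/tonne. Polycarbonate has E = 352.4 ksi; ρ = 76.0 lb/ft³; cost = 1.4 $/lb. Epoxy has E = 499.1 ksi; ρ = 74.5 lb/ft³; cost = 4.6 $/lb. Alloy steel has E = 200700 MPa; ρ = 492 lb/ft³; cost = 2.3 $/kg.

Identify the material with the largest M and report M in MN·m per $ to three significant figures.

alloy steel, M = 11.1 MN·m per $

After converting to SI:
  nylon: E = 2.134 GPa, ρ = 1134 kg/m³, cost = 3.940 $/kg
  silicon nitride: E = 314.0 GPa, ρ = 3220 kg/m³, cost = 103.6 $/kg
  nickel superalloy: E = 217.2 GPa, ρ = 8386 kg/m³, cost = 53.30 $/kg
  titanium alloy: E = 107.1 GPa, ρ = 4415 kg/m³, cost = 34.10 $/kg
  polycarbonate: E = 2.430 GPa, ρ = 1217 kg/m³, cost = 3.086 $/kg
  epoxy: E = 3.441 GPa, ρ = 1193 kg/m³, cost = 10.14 $/kg
  alloy steel: E = 200.7 GPa, ρ = 7881 kg/m³, cost = 2.300 $/kg
  alloy steel: M = 11.1 MN·m per $
  silicon nitride: M = 0.941 MN·m per $
  titanium alloy: M = 0.711 MN·m per $
  polycarbonate: M = 0.647 MN·m per $
  nickel superalloy: M = 0.486 MN·m per $
  nylon: M = 0.478 MN·m per $
  epoxy: M = 0.284 MN·m per $
The maximum is for alloy steel.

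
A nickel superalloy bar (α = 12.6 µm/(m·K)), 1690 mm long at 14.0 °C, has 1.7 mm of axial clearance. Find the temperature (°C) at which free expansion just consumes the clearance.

α·L₀·ΔT = 1.7 mm ⇒ ΔT = 1.7 / (12.6×10⁻⁶ × 1690.0) = 79.83 K.
T = 14.0 + 79.83 = 93.83 °C.

93.8 °C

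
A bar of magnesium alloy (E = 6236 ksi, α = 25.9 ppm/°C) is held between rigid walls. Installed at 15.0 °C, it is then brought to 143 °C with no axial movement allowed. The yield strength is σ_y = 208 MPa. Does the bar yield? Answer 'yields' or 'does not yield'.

does not yield

E = 6236 ksi = 43.00 GPa.
ΔT = 128.0 K. Constrained thermal stress σ = E·α·ΔT = 43.00×10³ MPa × 25.9×10⁻⁶ × 128.0 = 143 MPa (compressive).
Compare to σ_y = 208 MPa: σ < σ_y, so it does not yield.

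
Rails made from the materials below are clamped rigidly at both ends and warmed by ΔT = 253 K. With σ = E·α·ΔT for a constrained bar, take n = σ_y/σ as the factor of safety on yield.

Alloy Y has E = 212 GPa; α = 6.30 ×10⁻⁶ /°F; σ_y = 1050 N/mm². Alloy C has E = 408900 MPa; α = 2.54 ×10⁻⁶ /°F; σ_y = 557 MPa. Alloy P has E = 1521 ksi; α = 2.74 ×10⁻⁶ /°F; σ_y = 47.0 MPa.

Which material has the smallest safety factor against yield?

alloy C

Converting E to GPa, α to ×10⁻⁶/K, σ_y to MPa, then σ and n for each:
  alloy Y: E = 212.0, α = 11.3, σ_y = 1050 → σ = 608 MPa, n = 1.73
  alloy C: E = 408.9, α = 4.57, σ_y = 557.0 → σ = 473 MPa, n = 1.18
  alloy P: E = 10.49, α = 4.93, σ_y = 47.00 → σ = 13.1 MPa, n = 3.59
The minimum is alloy C at n = 1.18.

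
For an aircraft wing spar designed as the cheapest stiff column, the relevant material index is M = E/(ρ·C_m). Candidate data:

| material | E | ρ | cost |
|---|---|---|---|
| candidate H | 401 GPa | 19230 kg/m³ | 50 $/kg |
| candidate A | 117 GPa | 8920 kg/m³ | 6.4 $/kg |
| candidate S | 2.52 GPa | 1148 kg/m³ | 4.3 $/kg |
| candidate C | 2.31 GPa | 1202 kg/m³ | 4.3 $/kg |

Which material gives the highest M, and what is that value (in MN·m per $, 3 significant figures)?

Computing M directly (units already consistent):
  candidate A: M = 2.05 MN·m per $
  candidate S: M = 0.510 MN·m per $
  candidate C: M = 0.447 MN·m per $
  candidate H: M = 0.417 MN·m per $
Highest index: candidate A.

candidate A, M = 2.05 MN·m per $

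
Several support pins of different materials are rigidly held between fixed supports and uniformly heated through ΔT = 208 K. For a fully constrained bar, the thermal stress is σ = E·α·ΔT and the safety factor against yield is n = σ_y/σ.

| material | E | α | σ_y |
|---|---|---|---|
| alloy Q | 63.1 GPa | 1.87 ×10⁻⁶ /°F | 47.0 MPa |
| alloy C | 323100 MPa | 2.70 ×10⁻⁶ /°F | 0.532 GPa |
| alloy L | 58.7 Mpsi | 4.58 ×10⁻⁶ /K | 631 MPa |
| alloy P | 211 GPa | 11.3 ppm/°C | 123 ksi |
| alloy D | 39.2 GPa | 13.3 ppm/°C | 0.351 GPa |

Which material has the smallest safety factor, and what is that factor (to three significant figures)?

Per material, after unit conversion:
  alloy Q: E = 63.10, α = 3.37, σ_y = 47.00 → σ = 44.2 MPa, n = 1.06
  alloy C: E = 323.1, α = 4.86, σ_y = 532.0 → σ = 327 MPa, n = 1.63
  alloy L: E = 404.7, α = 4.58, σ_y = 631.0 → σ = 386 MPa, n = 1.64
  alloy P: E = 211.0, α = 11.3, σ_y = 848.1 → σ = 496 MPa, n = 1.71
  alloy D: E = 39.20, α = 13.3, σ_y = 351.0 → σ = 108 MPa, n = 3.24
Smallest n: alloy Q with n = 1.06.

alloy Q, n = 1.06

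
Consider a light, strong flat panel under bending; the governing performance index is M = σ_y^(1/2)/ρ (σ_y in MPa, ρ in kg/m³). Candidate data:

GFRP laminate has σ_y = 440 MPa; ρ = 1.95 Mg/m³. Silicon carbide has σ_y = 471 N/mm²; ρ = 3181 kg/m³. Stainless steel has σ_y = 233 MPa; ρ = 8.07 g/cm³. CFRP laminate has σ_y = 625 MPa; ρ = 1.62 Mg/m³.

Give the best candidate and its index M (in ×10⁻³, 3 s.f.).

CFRP laminate, M = 15.4×10⁻³

Convert each candidate to consistent units, then evaluate M:
  GFRP laminate: σ_y = 440.0 MPa, ρ = 1950 kg/m³
  silicon carbide: σ_y = 471.0 MPa, ρ = 3181 kg/m³
  stainless steel: σ_y = 233.0 MPa, ρ = 8070 kg/m³
  CFRP laminate: σ_y = 625.0 MPa, ρ = 1620 kg/m³
  CFRP laminate: M = 15.4×10⁻³
  GFRP laminate: M = 10.8×10⁻³
  silicon carbide: M = 6.82×10⁻³
  stainless steel: M = 1.89×10⁻³
Highest index: CFRP laminate.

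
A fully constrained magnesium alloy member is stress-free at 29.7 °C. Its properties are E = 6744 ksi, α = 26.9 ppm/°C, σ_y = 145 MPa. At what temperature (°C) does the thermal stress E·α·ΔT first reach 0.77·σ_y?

E = 6744 ksi = 46.50 GPa.
E·α·ΔT = 111.7 MPa ⇒ ΔT = 111.7 / (46.50×10³ × 26.9×10⁻⁶) = 89.26 K.
T = 29.7 + 89.26 = 119.0 °C.

119 °C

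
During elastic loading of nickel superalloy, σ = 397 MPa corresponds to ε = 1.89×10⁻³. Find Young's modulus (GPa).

210 GPa

E = σ/ε = 397 MPa / 1.89×10⁻³ = 210100 MPa = 210 GPa.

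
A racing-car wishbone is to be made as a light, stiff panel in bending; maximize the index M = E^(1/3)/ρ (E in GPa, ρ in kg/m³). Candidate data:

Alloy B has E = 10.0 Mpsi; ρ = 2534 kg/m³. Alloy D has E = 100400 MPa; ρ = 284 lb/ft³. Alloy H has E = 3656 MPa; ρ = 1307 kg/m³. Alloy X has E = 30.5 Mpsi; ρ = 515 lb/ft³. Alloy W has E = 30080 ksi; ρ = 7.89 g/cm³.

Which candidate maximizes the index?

Normalizing units and computing the index:
  alloy B: E = 68.95 GPa, ρ = 2534 kg/m³
  alloy D: E = 100.4 GPa, ρ = 4549 kg/m³
  alloy H: E = 3.656 GPa, ρ = 1307 kg/m³
  alloy X: E = 210.3 GPa, ρ = 8250 kg/m³
  alloy W: E = 207.4 GPa, ρ = 7890 kg/m³
  alloy B: M = 1.62×10⁻³
  alloy H: M = 1.18×10⁻³
  alloy D: M = 1.02×10⁻³
  alloy W: M = 0.750×10⁻³
  alloy X: M = 0.721×10⁻³
Highest index: alloy B.

alloy B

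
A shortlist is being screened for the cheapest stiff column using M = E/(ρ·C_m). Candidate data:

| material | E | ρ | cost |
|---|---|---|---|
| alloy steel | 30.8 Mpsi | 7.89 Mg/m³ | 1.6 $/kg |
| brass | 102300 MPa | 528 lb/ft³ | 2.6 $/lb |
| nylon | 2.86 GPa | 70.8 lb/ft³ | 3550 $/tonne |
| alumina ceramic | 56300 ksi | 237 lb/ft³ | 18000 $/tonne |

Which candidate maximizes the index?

Convert each candidate to consistent units, then evaluate M:
  alloy steel: E = 212.4 GPa, ρ = 7890 kg/m³, cost = 1.600 $/kg
  brass: E = 102.3 GPa, ρ = 8458 kg/m³, cost = 5.732 $/kg
  nylon: E = 2.860 GPa, ρ = 1134 kg/m³, cost = 3.550 $/kg
  alumina ceramic: E = 388.2 GPa, ρ = 3796 kg/m³, cost = 18.00 $/kg
  alloy steel: M = 16.8 MN·m per $
  alumina ceramic: M = 5.68 MN·m per $
  brass: M = 2.11 MN·m per $
  nylon: M = 0.710 MN·m per $
Alloy steel ranks first.

alloy steel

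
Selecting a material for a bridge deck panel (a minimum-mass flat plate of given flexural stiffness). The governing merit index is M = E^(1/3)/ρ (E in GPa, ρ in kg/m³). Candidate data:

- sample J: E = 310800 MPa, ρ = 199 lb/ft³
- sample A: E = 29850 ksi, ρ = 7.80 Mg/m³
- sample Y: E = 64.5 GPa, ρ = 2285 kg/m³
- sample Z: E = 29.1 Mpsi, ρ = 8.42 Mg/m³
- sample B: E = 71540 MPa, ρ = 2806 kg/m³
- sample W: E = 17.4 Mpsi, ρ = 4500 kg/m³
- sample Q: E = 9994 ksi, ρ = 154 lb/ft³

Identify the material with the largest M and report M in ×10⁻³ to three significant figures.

In SI units:
  sample J: E = 310.8 GPa, ρ = 3188 kg/m³
  sample A: E = 205.8 GPa, ρ = 7800 kg/m³
  sample Y: E = 64.50 GPa, ρ = 2285 kg/m³
  sample Z: E = 200.6 GPa, ρ = 8420 kg/m³
  sample B: E = 71.54 GPa, ρ = 2806 kg/m³
  sample W: E = 120.0 GPa, ρ = 4500 kg/m³
  sample Q: E = 68.91 GPa, ρ = 2467 kg/m³
  sample J: M = 2.12×10⁻³
  sample Y: M = 1.76×10⁻³
  sample Q: M = 1.66×10⁻³
  sample B: M = 1.48×10⁻³
  sample W: M = 1.10×10⁻³
  sample A: M = 0.757×10⁻³
  sample Z: M = 0.695×10⁻³
Highest index: sample J.

sample J, M = 2.12×10⁻³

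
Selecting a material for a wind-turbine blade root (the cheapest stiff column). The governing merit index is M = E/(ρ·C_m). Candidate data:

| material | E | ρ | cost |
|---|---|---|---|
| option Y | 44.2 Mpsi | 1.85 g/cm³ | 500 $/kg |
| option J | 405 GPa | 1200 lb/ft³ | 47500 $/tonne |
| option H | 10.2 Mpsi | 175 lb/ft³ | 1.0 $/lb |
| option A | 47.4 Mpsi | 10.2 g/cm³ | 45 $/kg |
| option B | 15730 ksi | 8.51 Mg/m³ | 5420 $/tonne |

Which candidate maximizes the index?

Convert each candidate to consistent units, then evaluate M:
  option Y: E = 304.7 GPa, ρ = 1850 kg/m³, cost = 500.0 $/kg
  option J: E = 405.0 GPa, ρ = 19220 kg/m³, cost = 47.50 $/kg
  option H: E = 70.33 GPa, ρ = 2803 kg/m³, cost = 2.205 $/kg
  option A: E = 326.8 GPa, ρ = 10200 kg/m³, cost = 45.00 $/kg
  option B: E = 108.5 GPa, ρ = 8510 kg/m³, cost = 5.420 $/kg
  option H: M = 11.4 MN·m per $
  option B: M = 2.35 MN·m per $
  option A: M = 0.712 MN·m per $
  option J: M = 0.444 MN·m per $
  option Y: M = 0.329 MN·m per $
The maximum is for option H.

option H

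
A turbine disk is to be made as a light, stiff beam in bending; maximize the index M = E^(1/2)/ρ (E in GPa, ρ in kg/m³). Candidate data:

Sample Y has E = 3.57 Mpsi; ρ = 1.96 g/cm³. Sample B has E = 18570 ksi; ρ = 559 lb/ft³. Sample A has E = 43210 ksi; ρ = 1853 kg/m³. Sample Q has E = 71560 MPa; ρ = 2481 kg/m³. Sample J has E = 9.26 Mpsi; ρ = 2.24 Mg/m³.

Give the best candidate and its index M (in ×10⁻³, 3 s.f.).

In SI units:
  sample Y: E = 24.61 GPa, ρ = 1960 kg/m³
  sample B: E = 128.0 GPa, ρ = 8954 kg/m³
  sample A: E = 297.9 GPa, ρ = 1853 kg/m³
  sample Q: E = 71.56 GPa, ρ = 2481 kg/m³
  sample J: E = 63.85 GPa, ρ = 2240 kg/m³
  sample A: M = 9.31×10⁻³
  sample J: M = 3.57×10⁻³
  sample Q: M = 3.41×10⁻³
  sample Y: M = 2.53×10⁻³
  sample B: M = 1.26×10⁻³
The maximum is for sample A.

sample A, M = 9.31×10⁻³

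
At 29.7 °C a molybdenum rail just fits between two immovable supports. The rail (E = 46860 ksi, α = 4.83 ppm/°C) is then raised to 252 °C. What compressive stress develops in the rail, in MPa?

347 MPa

E = 46860 ksi = 323.1 GPa.
ΔT = 222.3 K. Constrained thermal stress σ = E·α·ΔT = 323.1×10³ MPa × 4.83×10⁻⁶ × 222.3 = 347 MPa (compressive).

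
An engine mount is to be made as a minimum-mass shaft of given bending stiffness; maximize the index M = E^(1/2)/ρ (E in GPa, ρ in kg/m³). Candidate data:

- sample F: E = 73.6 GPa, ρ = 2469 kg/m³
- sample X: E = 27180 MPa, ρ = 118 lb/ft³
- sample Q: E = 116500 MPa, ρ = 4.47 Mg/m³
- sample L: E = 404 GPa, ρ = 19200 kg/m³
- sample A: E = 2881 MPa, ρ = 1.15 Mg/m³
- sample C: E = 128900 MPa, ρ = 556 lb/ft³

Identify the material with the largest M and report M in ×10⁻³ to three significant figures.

sample F, M = 3.47×10⁻³

After converting to SI:
  sample F: E = 73.60 GPa, ρ = 2469 kg/m³
  sample X: E = 27.18 GPa, ρ = 1890 kg/m³
  sample Q: E = 116.5 GPa, ρ = 4470 kg/m³
  sample L: E = 404.0 GPa, ρ = 19200 kg/m³
  sample A: E = 2.881 GPa, ρ = 1150 kg/m³
  sample C: E = 128.9 GPa, ρ = 8906 kg/m³
  sample F: M = 3.47×10⁻³
  sample X: M = 2.76×10⁻³
  sample Q: M = 2.41×10⁻³
  sample A: M = 1.48×10⁻³
  sample C: M = 1.27×10⁻³
  sample L: M = 1.05×10⁻³
Highest index: sample F.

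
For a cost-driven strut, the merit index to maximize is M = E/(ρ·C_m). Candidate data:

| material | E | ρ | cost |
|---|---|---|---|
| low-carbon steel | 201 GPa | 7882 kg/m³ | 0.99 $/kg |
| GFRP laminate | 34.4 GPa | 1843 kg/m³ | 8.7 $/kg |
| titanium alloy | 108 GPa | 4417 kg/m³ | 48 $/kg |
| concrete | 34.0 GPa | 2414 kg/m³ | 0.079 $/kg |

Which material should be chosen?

Evaluate M for each candidate:
  concrete: M = 178 MN·m per $
  low-carbon steel: M = 25.8 MN·m per $
  GFRP laminate: M = 2.15 MN·m per $
  titanium alloy: M = 0.509 MN·m per $
Concrete has the largest M.

concrete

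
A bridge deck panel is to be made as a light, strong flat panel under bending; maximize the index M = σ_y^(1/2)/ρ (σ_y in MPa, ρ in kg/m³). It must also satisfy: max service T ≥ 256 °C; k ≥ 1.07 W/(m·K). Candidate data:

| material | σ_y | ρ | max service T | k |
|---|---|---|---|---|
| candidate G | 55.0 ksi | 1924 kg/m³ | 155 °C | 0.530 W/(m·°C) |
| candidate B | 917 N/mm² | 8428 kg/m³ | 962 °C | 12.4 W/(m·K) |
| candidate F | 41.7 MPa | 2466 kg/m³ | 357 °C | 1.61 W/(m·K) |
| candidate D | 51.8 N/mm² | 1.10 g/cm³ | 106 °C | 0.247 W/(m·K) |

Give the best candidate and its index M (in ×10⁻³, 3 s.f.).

candidate B, M = 3.59×10⁻³

Screen on constraints: max service T ≥ 256 °C; k ≥ 1.07 W/(m·K). Survivors: candidate B, candidate F.
Convert each candidate to consistent units, then evaluate M:
  candidate B: σ_y = 917.0 MPa, ρ = 8428 kg/m³
  candidate F: σ_y = 41.70 MPa, ρ = 2466 kg/m³
  candidate B: M = 3.59×10⁻³
  candidate F: M = 2.62×10⁻³
Candidate B ranks first.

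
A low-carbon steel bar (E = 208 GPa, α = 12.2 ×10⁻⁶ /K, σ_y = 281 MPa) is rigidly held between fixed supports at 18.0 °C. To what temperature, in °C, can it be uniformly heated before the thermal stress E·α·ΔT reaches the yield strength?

E·α·ΔT = 281.0 MPa ⇒ ΔT = 281.0 / (208.0×10³ × 12.2×10⁻⁶) = 110.7 K.
T = 18.0 + 110.7 = 128.7 °C.

129 °C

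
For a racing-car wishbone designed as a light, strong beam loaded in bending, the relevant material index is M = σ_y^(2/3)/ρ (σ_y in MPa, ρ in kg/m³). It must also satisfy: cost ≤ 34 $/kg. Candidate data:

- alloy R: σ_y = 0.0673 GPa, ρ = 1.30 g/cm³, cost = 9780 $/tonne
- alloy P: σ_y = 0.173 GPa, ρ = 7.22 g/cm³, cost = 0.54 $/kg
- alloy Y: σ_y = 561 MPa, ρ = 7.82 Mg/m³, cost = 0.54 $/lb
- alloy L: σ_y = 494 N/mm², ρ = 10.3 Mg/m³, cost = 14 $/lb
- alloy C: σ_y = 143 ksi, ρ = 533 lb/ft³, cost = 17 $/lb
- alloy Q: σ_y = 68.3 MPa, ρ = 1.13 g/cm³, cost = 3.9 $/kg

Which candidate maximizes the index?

alloy Q

Screen on constraints: cost ≤ 34 $/kg. Survivors: alloy R, alloy P, alloy Y, alloy L, alloy Q.
Putting every candidate on a common basis:
  alloy R: σ_y = 67.30 MPa, ρ = 1300 kg/m³
  alloy P: σ_y = 173.0 MPa, ρ = 7220 kg/m³
  alloy Y: σ_y = 561.0 MPa, ρ = 7820 kg/m³
  alloy L: σ_y = 494.0 MPa, ρ = 10300 kg/m³
  alloy Q: σ_y = 68.30 MPa, ρ = 1130 kg/m³
  alloy Q: M = 14.8×10⁻³
  alloy R: M = 12.7×10⁻³
  alloy Y: M = 8.70×10⁻³
  alloy L: M = 6.07×10⁻³
  alloy P: M = 4.30×10⁻³
Highest index: alloy Q.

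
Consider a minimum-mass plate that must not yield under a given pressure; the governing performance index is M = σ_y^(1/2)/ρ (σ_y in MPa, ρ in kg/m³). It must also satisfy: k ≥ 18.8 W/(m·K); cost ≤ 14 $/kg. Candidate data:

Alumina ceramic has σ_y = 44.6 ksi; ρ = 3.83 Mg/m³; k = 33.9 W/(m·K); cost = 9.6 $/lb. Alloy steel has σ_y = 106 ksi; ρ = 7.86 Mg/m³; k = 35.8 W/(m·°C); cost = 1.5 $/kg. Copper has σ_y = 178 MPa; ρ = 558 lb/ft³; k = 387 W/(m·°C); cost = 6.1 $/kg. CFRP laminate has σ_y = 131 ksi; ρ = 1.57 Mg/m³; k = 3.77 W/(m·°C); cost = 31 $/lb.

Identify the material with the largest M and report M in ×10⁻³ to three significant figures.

Screen on constraints: k ≥ 18.8 W/(m·K); cost ≤ 14 $/kg. Survivors: alloy steel, copper.
In SI units:
  alloy steel: σ_y = 730.8 MPa, ρ = 7860 kg/m³
  copper: σ_y = 178.0 MPa, ρ = 8938 kg/m³
  alloy steel: M = 3.44×10⁻³
  copper: M = 1.49×10⁻³
Alloy steel ranks first.

alloy steel, M = 3.44×10⁻³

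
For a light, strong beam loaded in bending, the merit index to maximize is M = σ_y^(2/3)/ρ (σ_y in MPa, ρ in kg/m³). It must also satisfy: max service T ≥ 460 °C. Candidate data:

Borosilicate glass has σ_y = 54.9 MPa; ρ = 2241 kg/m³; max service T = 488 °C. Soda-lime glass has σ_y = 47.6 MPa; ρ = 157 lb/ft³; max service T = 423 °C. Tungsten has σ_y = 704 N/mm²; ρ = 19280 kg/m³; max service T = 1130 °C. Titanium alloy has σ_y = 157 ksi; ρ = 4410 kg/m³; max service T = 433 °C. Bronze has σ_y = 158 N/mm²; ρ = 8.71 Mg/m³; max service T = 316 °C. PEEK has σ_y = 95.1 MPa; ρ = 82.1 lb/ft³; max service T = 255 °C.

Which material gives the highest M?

borosilicate glass

Screen on constraints: max service T ≥ 460 °C. Survivors: borosilicate glass, tungsten.
After converting to SI:
  borosilicate glass: σ_y = 54.90 MPa, ρ = 2241 kg/m³
  tungsten: σ_y = 704.0 MPa, ρ = 19280 kg/m³
  borosilicate glass: M = 6.45×10⁻³
  tungsten: M = 4.10×10⁻³
The maximum is for borosilicate glass.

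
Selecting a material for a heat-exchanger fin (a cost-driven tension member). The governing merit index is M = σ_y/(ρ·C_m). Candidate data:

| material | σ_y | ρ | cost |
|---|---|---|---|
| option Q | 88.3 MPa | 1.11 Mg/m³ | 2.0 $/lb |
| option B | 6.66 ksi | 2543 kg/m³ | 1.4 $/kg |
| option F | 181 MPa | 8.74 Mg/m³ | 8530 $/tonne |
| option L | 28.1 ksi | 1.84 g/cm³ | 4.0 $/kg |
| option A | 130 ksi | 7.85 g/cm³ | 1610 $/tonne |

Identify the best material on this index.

option A

After converting to SI:
  option Q: σ_y = 88.30 MPa, ρ = 1110 kg/m³, cost = 4.409 $/kg
  option B: σ_y = 45.92 MPa, ρ = 2543 kg/m³, cost = 1.400 $/kg
  option F: σ_y = 181.0 MPa, ρ = 8740 kg/m³, cost = 8.530 $/kg
  option L: σ_y = 193.7 MPa, ρ = 1840 kg/m³, cost = 4.000 $/kg
  option A: σ_y = 896.3 MPa, ρ = 7850 kg/m³, cost = 1.610 $/kg
  option A: M = 70.9 kN·m per $
  option L: M = 26.3 kN·m per $
  option Q: M = 18.0 kN·m per $
  option B: M = 12.9 kN·m per $
  option F: M = 2.43 kN·m per $
Option A ranks first.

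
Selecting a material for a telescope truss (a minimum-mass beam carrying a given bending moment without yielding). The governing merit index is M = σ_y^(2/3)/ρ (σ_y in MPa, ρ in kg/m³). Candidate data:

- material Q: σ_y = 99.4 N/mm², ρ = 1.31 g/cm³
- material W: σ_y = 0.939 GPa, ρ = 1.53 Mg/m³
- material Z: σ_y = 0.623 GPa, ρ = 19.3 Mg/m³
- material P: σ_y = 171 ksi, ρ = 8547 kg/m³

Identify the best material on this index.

material W

Putting every candidate on a common basis:
  material Q: σ_y = 99.40 MPa, ρ = 1310 kg/m³
  material W: σ_y = 939.0 MPa, ρ = 1530 kg/m³
  material Z: σ_y = 623.0 MPa, ρ = 19300 kg/m³
  material P: σ_y = 1179 MPa, ρ = 8547 kg/m³
  material W: M = 62.7×10⁻³
  material Q: M = 16.4×10⁻³
  material P: M = 13.1×10⁻³
  material Z: M = 3.78×10⁻³
Highest index: material W.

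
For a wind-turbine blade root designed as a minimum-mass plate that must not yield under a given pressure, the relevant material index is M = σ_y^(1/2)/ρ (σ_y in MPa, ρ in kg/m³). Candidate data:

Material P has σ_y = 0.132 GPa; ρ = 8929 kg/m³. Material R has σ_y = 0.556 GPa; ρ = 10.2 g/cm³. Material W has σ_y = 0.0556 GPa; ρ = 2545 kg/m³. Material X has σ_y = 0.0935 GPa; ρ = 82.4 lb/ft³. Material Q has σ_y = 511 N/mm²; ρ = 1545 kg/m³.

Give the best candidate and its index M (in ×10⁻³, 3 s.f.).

material Q, M = 14.6×10⁻³

Convert each candidate to consistent units, then evaluate M:
  material P: σ_y = 132.0 MPa, ρ = 8929 kg/m³
  material R: σ_y = 556.0 MPa, ρ = 10200 kg/m³
  material W: σ_y = 55.60 MPa, ρ = 2545 kg/m³
  material X: σ_y = 93.50 MPa, ρ = 1320 kg/m³
  material Q: σ_y = 511.0 MPa, ρ = 1545 kg/m³
  material Q: M = 14.6×10⁻³
  material X: M = 7.33×10⁻³
  material W: M = 2.93×10⁻³
  material R: M = 2.31×10⁻³
  material P: M = 1.29×10⁻³
Highest index: material Q.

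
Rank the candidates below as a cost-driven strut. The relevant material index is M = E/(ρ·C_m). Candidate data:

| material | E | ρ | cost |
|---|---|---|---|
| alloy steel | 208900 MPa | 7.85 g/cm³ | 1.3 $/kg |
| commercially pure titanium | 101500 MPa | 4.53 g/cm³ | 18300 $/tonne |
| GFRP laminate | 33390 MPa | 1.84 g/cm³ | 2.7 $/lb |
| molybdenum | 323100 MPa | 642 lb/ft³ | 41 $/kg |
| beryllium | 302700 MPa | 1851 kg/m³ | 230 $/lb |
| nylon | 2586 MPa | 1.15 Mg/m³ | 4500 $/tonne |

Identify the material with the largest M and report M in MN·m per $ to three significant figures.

In SI units:
  alloy steel: E = 208.9 GPa, ρ = 7850 kg/m³, cost = 1.300 $/kg
  commercially pure titanium: E = 101.5 GPa, ρ = 4530 kg/m³, cost = 18.30 $/kg
  GFRP laminate: E = 33.39 GPa, ρ = 1840 kg/m³, cost = 5.952 $/kg
  molybdenum: E = 323.1 GPa, ρ = 10280 kg/m³, cost = 41.00 $/kg
  beryllium: E = 302.7 GPa, ρ = 1851 kg/m³, cost = 507.1 $/kg
  nylon: E = 2.586 GPa, ρ = 1150 kg/m³, cost = 4.500 $/kg
  alloy steel: M = 20.5 MN·m per $
  GFRP laminate: M = 3.05 MN·m per $
  commercially pure titanium: M = 1.22 MN·m per $
  molybdenum: M = 0.766 MN·m per $
  nylon: M = 0.500 MN·m per $
  beryllium: M = 0.323 MN·m per $
The maximum is for alloy steel.

alloy steel, M = 20.5 MN·m per $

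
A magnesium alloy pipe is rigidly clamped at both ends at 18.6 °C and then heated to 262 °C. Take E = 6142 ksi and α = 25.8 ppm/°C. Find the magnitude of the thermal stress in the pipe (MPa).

266 MPa

E = 6142 ksi = 42.35 GPa.
ΔT = 243.4 K. Constrained thermal stress σ = E·α·ΔT = 42.35×10³ MPa × 25.8×10⁻⁶ × 243.4 = 266 MPa (compressive).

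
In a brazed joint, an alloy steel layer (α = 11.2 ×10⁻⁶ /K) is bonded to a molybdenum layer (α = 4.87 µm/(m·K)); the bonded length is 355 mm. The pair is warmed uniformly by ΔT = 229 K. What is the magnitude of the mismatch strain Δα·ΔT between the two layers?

1.45×10⁻³

Δα = |11.2 − 4.87|×10⁻⁶/K = 6.33×10⁻⁶/K.
Mismatch strain = Δα·ΔT = 6.33×10⁻⁶ × 229.0 = 1.45×10⁻³.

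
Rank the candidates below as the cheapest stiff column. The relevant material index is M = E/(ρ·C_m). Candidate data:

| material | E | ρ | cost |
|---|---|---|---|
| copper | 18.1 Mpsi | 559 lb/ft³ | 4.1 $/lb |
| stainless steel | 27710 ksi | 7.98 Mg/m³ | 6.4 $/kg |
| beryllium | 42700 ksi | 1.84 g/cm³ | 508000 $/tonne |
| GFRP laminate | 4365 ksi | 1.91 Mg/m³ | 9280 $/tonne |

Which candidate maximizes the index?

stainless steel

In SI units:
  copper: E = 124.8 GPa, ρ = 8954 kg/m³, cost = 9.039 $/kg
  stainless steel: E = 191.1 GPa, ρ = 7980 kg/m³, cost = 6.400 $/kg
  beryllium: E = 294.4 GPa, ρ = 1840 kg/m³, cost = 508.0 $/kg
  GFRP laminate: E = 30.10 GPa, ρ = 1910 kg/m³, cost = 9.280 $/kg
  stainless steel: M = 3.74 MN·m per $
  GFRP laminate: M = 1.70 MN·m per $
  copper: M = 1.54 MN·m per $
  beryllium: M = 0.315 MN·m per $
Stainless steel ranks first.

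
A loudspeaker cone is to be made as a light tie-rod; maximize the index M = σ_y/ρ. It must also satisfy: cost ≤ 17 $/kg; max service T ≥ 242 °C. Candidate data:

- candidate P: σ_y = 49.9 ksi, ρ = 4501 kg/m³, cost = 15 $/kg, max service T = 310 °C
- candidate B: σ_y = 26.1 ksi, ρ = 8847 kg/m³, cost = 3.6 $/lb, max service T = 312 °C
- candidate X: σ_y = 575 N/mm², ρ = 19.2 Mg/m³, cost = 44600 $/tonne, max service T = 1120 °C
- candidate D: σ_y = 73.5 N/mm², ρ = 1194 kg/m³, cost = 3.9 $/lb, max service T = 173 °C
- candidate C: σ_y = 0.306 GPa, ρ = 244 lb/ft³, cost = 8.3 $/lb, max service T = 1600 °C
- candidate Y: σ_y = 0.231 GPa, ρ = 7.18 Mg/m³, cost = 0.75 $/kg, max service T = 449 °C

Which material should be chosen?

candidate P

Screen on constraints: cost ≤ 17 $/kg; max service T ≥ 242 °C. Survivors: candidate P, candidate B, candidate Y.
In SI units:
  candidate P: σ_y = 344.0 MPa, ρ = 4501 kg/m³
  candidate B: σ_y = 180.0 MPa, ρ = 8847 kg/m³
  candidate Y: σ_y = 231.0 MPa, ρ = 7180 kg/m³
  candidate P: M = 76.4 kN·m/kg
  candidate Y: M = 32.2 kN·m/kg
  candidate B: M = 20.3 kN·m/kg
Candidate P has the largest M.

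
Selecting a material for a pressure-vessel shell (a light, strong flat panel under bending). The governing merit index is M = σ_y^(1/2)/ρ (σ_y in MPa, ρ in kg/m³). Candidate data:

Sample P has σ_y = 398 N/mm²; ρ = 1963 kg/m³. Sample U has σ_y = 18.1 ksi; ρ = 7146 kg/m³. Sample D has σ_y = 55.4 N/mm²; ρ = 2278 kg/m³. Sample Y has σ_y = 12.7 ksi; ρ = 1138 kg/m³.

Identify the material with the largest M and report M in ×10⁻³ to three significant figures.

In SI units:
  sample P: σ_y = 398.0 MPa, ρ = 1963 kg/m³
  sample U: σ_y = 124.8 MPa, ρ = 7146 kg/m³
  sample D: σ_y = 55.40 MPa, ρ = 2278 kg/m³
  sample Y: σ_y = 87.56 MPa, ρ = 1138 kg/m³
  sample P: M = 10.2×10⁻³
  sample Y: M = 8.22×10⁻³
  sample D: M = 3.27×10⁻³
  sample U: M = 1.56×10⁻³
Sample P has the largest M.

sample P, M = 10.2×10⁻³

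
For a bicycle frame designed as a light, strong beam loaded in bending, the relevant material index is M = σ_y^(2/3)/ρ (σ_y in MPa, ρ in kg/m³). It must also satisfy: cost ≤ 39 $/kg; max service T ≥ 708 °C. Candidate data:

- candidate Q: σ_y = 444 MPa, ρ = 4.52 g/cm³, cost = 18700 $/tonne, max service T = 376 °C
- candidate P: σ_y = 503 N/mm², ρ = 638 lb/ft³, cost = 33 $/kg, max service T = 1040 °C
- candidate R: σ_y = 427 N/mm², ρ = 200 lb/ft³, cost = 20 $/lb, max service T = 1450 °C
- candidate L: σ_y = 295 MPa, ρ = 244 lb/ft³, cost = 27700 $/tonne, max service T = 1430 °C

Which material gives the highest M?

candidate L

Screen on constraints: cost ≤ 39 $/kg; max service T ≥ 708 °C. Survivors: candidate P, candidate L.
After converting to SI:
  candidate P: σ_y = 503.0 MPa, ρ = 10220 kg/m³
  candidate L: σ_y = 295.0 MPa, ρ = 3909 kg/m³
  candidate L: M = 11.3×10⁻³
  candidate P: M = 6.19×10⁻³
The maximum is for candidate L.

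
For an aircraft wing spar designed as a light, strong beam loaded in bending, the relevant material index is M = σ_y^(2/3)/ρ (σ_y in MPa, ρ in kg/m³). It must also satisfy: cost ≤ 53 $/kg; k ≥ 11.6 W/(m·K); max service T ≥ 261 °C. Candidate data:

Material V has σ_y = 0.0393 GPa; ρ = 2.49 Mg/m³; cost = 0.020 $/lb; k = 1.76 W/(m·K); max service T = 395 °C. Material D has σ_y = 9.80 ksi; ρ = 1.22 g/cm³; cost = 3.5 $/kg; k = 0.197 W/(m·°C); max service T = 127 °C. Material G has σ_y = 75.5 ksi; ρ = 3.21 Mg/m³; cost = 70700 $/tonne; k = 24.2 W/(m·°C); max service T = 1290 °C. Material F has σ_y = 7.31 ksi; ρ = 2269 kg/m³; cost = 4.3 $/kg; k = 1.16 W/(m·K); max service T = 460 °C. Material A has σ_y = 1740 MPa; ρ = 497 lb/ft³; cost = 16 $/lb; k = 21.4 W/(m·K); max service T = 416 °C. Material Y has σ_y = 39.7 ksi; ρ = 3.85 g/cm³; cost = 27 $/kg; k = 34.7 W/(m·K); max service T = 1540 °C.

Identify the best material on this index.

material A

Screen on constraints: cost ≤ 53 $/kg; k ≥ 11.6 W/(m·K); max service T ≥ 261 °C. Survivors: material A, material Y.
After converting to SI:
  material A: σ_y = 1740 MPa, ρ = 7961 kg/m³
  material Y: σ_y = 273.7 MPa, ρ = 3850 kg/m³
  material A: M = 18.2×10⁻³
  material Y: M = 10.9×10⁻³
Material A ranks first.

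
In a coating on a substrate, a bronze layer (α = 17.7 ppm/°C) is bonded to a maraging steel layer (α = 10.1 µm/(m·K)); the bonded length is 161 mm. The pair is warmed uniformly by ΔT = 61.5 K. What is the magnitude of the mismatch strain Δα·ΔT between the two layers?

Δα = |17.7 − 10.1|×10⁻⁶/K = 7.60×10⁻⁶/K.
Mismatch strain = Δα·ΔT = 7.60×10⁻⁶ × 61.5 = 4.67×10⁻⁴.

4.67×10⁻⁴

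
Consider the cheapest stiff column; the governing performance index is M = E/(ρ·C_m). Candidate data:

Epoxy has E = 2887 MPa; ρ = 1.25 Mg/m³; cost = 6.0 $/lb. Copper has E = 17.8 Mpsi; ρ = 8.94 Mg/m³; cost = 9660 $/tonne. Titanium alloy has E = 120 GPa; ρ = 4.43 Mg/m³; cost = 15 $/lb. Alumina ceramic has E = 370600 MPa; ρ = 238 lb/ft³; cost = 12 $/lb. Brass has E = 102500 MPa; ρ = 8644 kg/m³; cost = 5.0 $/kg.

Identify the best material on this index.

alumina ceramic

Putting every candidate on a common basis:
  epoxy: E = 2.887 GPa, ρ = 1250 kg/m³, cost = 13.23 $/kg
  copper: E = 122.7 GPa, ρ = 8940 kg/m³, cost = 9.660 $/kg
  titanium alloy: E = 120.0 GPa, ρ = 4430 kg/m³, cost = 33.07 $/kg
  alumina ceramic: E = 370.6 GPa, ρ = 3812 kg/m³, cost = 26.46 $/kg
  brass: E = 102.5 GPa, ρ = 8644 kg/m³, cost = 5.000 $/kg
  alumina ceramic: M = 3.67 MN·m per $
  brass: M = 2.37 MN·m per $
  copper: M = 1.42 MN·m per $
  titanium alloy: M = 0.819 MN·m per $
  epoxy: M = 0.175 MN·m per $
The maximum is for alumina ceramic.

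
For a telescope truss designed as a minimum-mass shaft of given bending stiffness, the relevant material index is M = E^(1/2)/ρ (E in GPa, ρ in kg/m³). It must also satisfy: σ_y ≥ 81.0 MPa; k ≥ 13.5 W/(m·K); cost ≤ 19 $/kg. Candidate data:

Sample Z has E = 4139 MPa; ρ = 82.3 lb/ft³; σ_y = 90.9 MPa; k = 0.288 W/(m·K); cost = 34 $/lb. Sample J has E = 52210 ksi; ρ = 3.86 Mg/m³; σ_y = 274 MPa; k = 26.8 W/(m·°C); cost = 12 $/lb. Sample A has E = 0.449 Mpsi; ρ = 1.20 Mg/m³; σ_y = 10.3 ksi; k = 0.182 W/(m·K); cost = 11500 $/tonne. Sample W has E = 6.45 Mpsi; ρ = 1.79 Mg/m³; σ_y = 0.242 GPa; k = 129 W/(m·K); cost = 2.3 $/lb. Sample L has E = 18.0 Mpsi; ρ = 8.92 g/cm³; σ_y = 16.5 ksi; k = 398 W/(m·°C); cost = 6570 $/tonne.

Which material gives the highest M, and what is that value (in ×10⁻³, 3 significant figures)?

sample W, M = 3.73×10⁻³

Screen on constraints: σ_y ≥ 81.0 MPa; k ≥ 13.5 W/(m·K); cost ≤ 19 $/kg. Survivors: sample W, sample L.
Putting every candidate on a common basis:
  sample W: E = 44.47 GPa, ρ = 1790 kg/m³
  sample L: E = 124.1 GPa, ρ = 8920 kg/m³
  sample W: M = 3.73×10⁻³
  sample L: M = 1.25×10⁻³
Sample W ranks first.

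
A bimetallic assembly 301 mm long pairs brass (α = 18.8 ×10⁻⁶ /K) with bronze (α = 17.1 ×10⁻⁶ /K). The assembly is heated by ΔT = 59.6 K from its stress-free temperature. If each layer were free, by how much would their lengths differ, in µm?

30.5 µm

Δα = |18.8 − 17.1|×10⁻⁶/K = 1.70×10⁻⁶/K.
ΔL_mismatch = Δα·L·ΔT = 1.70×10⁻⁶ × 301.0 mm × 59.6 K = 30.5 µm.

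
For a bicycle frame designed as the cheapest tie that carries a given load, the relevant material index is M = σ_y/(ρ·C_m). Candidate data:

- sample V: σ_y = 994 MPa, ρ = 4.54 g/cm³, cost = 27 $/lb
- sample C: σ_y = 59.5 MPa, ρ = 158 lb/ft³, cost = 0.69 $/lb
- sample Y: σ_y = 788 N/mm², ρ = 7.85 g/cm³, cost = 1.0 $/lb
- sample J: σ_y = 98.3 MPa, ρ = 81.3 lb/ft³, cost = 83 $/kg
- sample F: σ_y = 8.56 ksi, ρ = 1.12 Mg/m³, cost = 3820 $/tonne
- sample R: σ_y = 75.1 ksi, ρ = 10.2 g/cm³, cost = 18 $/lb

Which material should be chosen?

sample Y

Normalizing units and computing the index:
  sample V: σ_y = 994.0 MPa, ρ = 4540 kg/m³, cost = 59.52 $/kg
  sample C: σ_y = 59.50 MPa, ρ = 2531 kg/m³, cost = 1.521 $/kg
  sample Y: σ_y = 788.0 MPa, ρ = 7850 kg/m³, cost = 2.205 $/kg
  sample J: σ_y = 98.30 MPa, ρ = 1302 kg/m³, cost = 83.00 $/kg
  sample F: σ_y = 59.02 MPa, ρ = 1120 kg/m³, cost = 3.820 $/kg
  sample R: σ_y = 517.8 MPa, ρ = 10200 kg/m³, cost = 39.68 $/kg
  sample Y: M = 45.5 kN·m per $
  sample C: M = 15.5 kN·m per $
  sample F: M = 13.8 kN·m per $
  sample V: M = 3.68 kN·m per $
  sample R: M = 1.28 kN·m per $
  sample J: M = 0.909 kN·m per $
Sample Y has the largest M.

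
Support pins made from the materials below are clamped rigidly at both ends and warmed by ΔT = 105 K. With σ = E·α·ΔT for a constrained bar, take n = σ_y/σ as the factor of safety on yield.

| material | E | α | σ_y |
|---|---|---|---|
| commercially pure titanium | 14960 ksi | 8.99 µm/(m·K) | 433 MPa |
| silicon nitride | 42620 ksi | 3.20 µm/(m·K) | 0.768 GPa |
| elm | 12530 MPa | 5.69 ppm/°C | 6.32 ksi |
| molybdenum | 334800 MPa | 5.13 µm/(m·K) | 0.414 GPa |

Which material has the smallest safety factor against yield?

Converting E to GPa, α to ×10⁻⁶/K, σ_y to MPa, then σ and n for each:
  commercially pure titanium: E = 103.1, α = 8.99, σ_y = 433.0 → σ = 97.4 MPa, n = 4.45
  silicon nitride: E = 293.9, α = 3.20, σ_y = 768.0 → σ = 98.7 MPa, n = 7.78
  elm: E = 12.53, α = 5.69, σ_y = 43.57 → σ = 7.49 MPa, n = 5.82
  molybdenum: E = 334.8, α = 5.13, σ_y = 414.0 → σ = 180 MPa, n = 2.30
Smallest n: molybdenum with n = 2.30.

molybdenum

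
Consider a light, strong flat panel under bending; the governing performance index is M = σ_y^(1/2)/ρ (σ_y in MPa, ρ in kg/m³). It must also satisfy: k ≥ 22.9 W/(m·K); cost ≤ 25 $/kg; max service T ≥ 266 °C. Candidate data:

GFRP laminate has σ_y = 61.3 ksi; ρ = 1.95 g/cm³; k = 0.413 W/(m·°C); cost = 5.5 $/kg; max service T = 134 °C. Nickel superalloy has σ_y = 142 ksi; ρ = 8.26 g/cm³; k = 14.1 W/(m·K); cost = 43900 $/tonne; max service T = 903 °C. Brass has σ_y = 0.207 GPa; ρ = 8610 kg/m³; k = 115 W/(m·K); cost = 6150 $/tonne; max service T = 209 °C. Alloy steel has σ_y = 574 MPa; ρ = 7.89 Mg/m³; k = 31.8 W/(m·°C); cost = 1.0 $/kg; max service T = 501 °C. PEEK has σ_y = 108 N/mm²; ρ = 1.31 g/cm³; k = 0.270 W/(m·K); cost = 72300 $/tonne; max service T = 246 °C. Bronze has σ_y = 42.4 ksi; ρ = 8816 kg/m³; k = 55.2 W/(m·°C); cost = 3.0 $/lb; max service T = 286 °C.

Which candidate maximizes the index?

Screen on constraints: k ≥ 22.9 W/(m·K); cost ≤ 25 $/kg; max service T ≥ 266 °C. Survivors: alloy steel, bronze.
Normalizing units and computing the index:
  alloy steel: σ_y = 574.0 MPa, ρ = 7890 kg/m³
  bronze: σ_y = 292.3 MPa, ρ = 8816 kg/m³
  alloy steel: M = 3.04×10⁻³
  bronze: M = 1.94×10⁻³
Alloy steel ranks first.

alloy steel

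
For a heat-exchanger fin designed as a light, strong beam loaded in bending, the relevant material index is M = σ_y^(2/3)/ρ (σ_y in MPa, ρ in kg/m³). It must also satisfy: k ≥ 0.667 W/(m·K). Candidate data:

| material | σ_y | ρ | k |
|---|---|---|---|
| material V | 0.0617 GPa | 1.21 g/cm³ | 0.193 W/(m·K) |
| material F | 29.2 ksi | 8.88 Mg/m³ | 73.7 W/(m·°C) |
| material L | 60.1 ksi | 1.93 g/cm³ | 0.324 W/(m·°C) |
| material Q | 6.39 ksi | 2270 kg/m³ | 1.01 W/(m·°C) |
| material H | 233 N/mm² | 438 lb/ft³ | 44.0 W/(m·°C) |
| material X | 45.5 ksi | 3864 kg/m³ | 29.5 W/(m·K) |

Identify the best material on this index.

material X

Screen on constraints: k ≥ 0.667 W/(m·K). Survivors: material F, material Q, material H, material X.
Normalizing units and computing the index:
  material F: σ_y = 201.3 MPa, ρ = 8880 kg/m³
  material Q: σ_y = 44.06 MPa, ρ = 2270 kg/m³
  material H: σ_y = 233.0 MPa, ρ = 7016 kg/m³
  material X: σ_y = 313.7 MPa, ρ = 3864 kg/m³
  material X: M = 11.9×10⁻³
  material Q: M = 5.50×10⁻³
  material H: M = 5.40×10⁻³
  material F: M = 3.87×10⁻³
Material X ranks first.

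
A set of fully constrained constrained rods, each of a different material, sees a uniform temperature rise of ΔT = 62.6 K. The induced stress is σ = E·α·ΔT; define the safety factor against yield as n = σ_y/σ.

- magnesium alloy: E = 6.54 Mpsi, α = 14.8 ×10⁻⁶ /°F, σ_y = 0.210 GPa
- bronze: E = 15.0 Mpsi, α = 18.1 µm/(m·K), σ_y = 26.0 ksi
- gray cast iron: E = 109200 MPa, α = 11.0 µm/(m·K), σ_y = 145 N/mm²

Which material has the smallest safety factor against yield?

With everything in SI (GPa, ×10⁻⁶/K, MPa):
  magnesium alloy: E = 45.09, α = 26.6, σ_y = 210.0 → σ = 75.2 MPa, n = 2.79
  bronze: E = 103.4, α = 18.1, σ_y = 179.3 → σ = 117 MPa, n = 1.53
  gray cast iron: E = 109.2, α = 11.0, σ_y = 145.0 → σ = 75.2 MPa, n = 1.93
The minimum is bronze at n = 1.53.

bronze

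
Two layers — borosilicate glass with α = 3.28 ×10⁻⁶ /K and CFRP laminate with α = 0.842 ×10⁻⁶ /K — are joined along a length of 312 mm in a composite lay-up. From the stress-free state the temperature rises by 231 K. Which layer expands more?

borosilicate glass

α(borosilicate glass) = 3.28×10⁻⁶/K vs α(CFRP laminate) = 0.842×10⁻⁶/K.
Higher α expands more for the same ΔT: borosilicate glass.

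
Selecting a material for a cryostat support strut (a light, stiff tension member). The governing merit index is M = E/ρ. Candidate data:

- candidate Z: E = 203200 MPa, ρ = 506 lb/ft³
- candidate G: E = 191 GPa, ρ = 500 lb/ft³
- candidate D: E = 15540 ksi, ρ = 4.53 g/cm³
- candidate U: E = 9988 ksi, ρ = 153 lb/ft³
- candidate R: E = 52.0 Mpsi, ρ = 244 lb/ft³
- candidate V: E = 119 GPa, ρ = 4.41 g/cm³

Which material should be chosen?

candidate R

Putting every candidate on a common basis:
  candidate Z: E = 203.2 GPa, ρ = 8105 kg/m³
  candidate G: E = 191.0 GPa, ρ = 8009 kg/m³
  candidate D: E = 107.1 GPa, ρ = 4530 kg/m³
  candidate U: E = 68.86 GPa, ρ = 2451 kg/m³
  candidate R: E = 358.5 GPa, ρ = 3909 kg/m³
  candidate V: E = 119.0 GPa, ρ = 4410 kg/m³
  candidate R: M = 91.7 MN·m/kg
  candidate U: M = 28.1 MN·m/kg
  candidate V: M = 27.0 MN·m/kg
  candidate Z: M = 25.1 MN·m/kg
  candidate G: M = 23.8 MN·m/kg
  candidate D: M = 23.7 MN·m/kg
Highest index: candidate R.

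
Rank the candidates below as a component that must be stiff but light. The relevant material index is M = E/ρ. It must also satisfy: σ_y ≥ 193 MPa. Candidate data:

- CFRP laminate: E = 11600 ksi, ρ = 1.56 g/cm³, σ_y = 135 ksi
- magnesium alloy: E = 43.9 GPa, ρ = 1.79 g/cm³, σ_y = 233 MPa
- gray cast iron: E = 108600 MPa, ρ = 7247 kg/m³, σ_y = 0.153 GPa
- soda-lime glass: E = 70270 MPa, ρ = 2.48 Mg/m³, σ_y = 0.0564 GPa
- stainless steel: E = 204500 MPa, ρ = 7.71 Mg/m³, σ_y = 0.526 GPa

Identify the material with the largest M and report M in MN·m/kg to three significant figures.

CFRP laminate, M = 51.3 MN·m/kg

Screen on constraints: σ_y ≥ 193 MPa. Survivors: CFRP laminate, magnesium alloy, stainless steel.
In SI units:
  CFRP laminate: E = 79.98 GPa, ρ = 1560 kg/m³
  magnesium alloy: E = 43.90 GPa, ρ = 1790 kg/m³
  stainless steel: E = 204.5 GPa, ρ = 7710 kg/m³
  CFRP laminate: M = 51.3 MN·m/kg
  stainless steel: M = 26.5 MN·m/kg
  magnesium alloy: M = 24.5 MN·m/kg
CFRP laminate has the largest M.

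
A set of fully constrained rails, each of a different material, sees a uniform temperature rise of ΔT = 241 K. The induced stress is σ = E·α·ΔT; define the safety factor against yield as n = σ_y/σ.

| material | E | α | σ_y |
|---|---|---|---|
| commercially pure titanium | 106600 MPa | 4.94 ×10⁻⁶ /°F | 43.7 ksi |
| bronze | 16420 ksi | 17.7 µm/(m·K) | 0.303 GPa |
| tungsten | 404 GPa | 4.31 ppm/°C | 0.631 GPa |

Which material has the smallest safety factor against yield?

bronze

Per material, after unit conversion:
  commercially pure titanium: E = 106.6, α = 8.89, σ_y = 301.3 → σ = 228 MPa, n = 1.32
  bronze: E = 113.2, α = 17.7, σ_y = 303.0 → σ = 483 MPa, n = 0.627
  tungsten: E = 404.0, α = 4.31, σ_y = 631.0 → σ = 420 MPa, n = 1.50
Smallest n: bronze with n = 0.627.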